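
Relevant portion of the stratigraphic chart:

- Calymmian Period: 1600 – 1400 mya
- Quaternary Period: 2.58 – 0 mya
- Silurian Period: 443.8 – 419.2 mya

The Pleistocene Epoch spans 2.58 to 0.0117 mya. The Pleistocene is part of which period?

The Pleistocene (2.58–0.0117 Ma) lies entirely within 2.58–0 Ma, the Quaternary Period.

Quaternary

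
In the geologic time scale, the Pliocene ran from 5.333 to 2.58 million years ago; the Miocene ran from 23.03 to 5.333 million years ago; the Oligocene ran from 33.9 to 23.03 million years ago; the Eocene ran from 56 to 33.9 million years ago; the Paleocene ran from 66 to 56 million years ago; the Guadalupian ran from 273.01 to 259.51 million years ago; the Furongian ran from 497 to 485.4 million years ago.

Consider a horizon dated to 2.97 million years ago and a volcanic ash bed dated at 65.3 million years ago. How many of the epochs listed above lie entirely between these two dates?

3

The older date is 65.3 Ma and the younger is 2.97 Ma.
Epochs with start < 65.3 and end > 2.97 Ma: Eocene (56–33.9), Oligocene (33.9–23.03), Miocene (23.03–5.333).
That is 3 complete epochs.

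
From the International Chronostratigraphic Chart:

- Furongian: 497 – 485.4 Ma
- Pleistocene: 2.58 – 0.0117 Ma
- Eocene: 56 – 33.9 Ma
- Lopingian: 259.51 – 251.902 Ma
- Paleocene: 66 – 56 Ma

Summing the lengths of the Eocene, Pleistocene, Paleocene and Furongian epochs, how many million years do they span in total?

Duration is start − end for each: (56 − 33.9) + (2.58 − 0.0117) + (66 − 56) + (497 − 485.4).
That is 22.1 + 2.5683 + 10 + 11.6, which totals 46.2683 million years.

46.2683 million years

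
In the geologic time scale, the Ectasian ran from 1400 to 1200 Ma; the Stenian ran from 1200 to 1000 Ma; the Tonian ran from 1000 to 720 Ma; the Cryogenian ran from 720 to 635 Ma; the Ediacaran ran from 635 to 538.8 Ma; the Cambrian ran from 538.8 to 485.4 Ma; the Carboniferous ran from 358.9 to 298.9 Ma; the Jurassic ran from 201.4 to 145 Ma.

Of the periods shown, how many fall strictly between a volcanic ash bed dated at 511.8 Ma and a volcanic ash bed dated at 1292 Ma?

4

1292 Ma sits inside the Ectasian (1400–1200) and 511.8 Ma inside the Cambrian (538.8–485.4); neither of those is wholly between the two dates.
The listed periods lying completely between them are Stenian, Tonian, Cryogenian, Ediacaran — 4 in all.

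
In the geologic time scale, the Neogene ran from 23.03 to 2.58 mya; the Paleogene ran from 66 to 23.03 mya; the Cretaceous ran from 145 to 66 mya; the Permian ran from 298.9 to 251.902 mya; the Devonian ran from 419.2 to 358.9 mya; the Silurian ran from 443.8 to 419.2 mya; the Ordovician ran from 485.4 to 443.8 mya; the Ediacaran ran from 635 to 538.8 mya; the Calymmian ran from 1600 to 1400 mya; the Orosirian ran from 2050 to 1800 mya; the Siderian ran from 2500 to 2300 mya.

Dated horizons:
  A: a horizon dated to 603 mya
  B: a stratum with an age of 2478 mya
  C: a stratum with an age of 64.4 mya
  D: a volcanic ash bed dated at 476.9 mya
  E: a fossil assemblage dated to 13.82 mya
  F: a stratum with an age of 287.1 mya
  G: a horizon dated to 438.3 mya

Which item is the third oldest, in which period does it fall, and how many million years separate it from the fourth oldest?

Larger Ma means older, so oldest first: B 2478 > A 603 > D 476.9 > G 438.3 > F 287.1 > C 64.4 > E 13.82.
Counting 3 along gives D (476.9 Ma); the excerpt puts that inside the Ordovician, 485.4–443.8 Ma.
Next in line is G (438.3 Ma), and 476.9 − 438.3 = 38.6 Myr.

D, in the Ordovician; 38.6 million years to G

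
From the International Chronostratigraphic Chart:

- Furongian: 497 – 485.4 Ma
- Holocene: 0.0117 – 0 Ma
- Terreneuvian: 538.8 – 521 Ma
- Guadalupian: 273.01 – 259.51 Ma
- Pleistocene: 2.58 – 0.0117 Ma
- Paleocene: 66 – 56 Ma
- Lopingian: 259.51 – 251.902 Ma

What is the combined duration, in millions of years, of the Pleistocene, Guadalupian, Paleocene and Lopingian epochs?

33.6763 million years

Each duration: Pleistocene = 2.5683; Guadalupian = 13.5; Paleocene = 10; Lopingian = 7.608.
Sum: 2.5683 + 13.5 + 10 + 7.608 = 33.6763 Myr.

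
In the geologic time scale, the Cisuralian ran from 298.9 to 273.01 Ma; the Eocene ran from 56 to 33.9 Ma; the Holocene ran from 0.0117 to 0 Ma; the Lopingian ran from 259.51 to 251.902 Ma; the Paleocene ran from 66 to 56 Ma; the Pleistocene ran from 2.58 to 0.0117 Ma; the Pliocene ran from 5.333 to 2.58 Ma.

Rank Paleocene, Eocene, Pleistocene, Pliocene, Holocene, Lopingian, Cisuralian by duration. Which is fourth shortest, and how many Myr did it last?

Start − end for each: Paleocene 66 − 56 = 10; Eocene 56 − 33.9 = 22.1; Pleistocene 2.58 − 0.0117 = 2.5683; Pliocene 5.333 − 2.58 = 2.753; Holocene 0.0117 − 0 = 0.0117; Lopingian 259.51 − 251.902 = 7.608; Cisuralian 298.9 − 273.01 = 25.89.
Ranking these from shortest: Holocene < Pleistocene < Pliocene < Lopingian < Paleocene < Eocene < Cisuralian.
Position 4 in that ranking is Lopingian, which lasted 7.608 Myr.

Lopingian, 7.608 million years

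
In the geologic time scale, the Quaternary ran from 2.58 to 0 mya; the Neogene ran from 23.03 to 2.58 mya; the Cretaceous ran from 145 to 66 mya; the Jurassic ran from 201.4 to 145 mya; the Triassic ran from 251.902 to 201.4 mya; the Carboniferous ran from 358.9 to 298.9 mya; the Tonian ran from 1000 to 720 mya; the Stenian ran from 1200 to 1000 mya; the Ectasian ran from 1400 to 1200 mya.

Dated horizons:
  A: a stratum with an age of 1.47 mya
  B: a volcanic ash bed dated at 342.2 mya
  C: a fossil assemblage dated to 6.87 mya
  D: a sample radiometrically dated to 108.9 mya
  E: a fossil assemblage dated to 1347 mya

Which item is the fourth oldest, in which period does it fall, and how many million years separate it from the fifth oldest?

C, in the Neogene; 5.4 million years to A

Larger Ma means older, so oldest first: E 1347 > B 342.2 > D 108.9 > C 6.87 > A 1.47.
Counting 4 along gives C (6.87 Ma); the excerpt puts that inside the Neogene, 23.03–2.58 Ma.
Next in line is A (1.47 Ma), and 6.87 − 1.47 = 5.4 Myr.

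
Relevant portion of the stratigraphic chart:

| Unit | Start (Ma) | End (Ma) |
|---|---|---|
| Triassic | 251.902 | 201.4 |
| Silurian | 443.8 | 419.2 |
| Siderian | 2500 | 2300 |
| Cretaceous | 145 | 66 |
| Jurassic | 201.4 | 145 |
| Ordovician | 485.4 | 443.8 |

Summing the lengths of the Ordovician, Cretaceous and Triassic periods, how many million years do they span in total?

171.102 million years

Each duration: Ordovician = 41.6; Cretaceous = 79; Triassic = 50.502.
Sum: 41.6 + 79 + 50.502 = 171.102 Myr.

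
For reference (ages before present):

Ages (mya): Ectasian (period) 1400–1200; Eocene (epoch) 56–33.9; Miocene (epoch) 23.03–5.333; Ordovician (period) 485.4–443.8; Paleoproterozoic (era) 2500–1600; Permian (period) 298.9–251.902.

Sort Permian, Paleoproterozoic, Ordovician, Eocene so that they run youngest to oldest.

Read off each span (Ma): Permian 298.9–251.902; Paleoproterozoic 2500–1600; Ordovician 485.4–443.8; Eocene 56–33.9.
Larger Ma is older, so oldest→youngest is Paleoproterozoic, Ordovician, Permian, Eocene; reverse it for youngest→oldest.

Eocene → Permian → Ordovician → Paleoproterozoic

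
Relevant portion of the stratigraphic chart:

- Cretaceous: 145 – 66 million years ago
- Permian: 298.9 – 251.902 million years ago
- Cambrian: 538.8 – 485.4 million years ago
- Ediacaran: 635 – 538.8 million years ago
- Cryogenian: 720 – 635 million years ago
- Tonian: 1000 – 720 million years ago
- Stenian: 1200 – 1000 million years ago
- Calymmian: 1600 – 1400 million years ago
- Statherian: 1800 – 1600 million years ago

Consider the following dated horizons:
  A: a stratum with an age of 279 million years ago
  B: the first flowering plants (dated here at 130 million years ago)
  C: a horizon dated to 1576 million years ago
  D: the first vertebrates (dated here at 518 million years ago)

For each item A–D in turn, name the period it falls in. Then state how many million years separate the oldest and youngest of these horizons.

A: 279 Ma lies in 298.9–251.902 Ma, so Permian.
B: 130 Ma lies in 145–66 Ma, so Cretaceous.
C: 1576 Ma lies in 1600–1400 Ma, so Calymmian.
D: 518 Ma lies in 538.8–485.4 Ma, so Cambrian.
Oldest = 1576 Ma, youngest = 130 Ma → span 1446 Myr.

A — Permian; B — Cretaceous; C — Calymmian; D — Cambrian; span 1446 million years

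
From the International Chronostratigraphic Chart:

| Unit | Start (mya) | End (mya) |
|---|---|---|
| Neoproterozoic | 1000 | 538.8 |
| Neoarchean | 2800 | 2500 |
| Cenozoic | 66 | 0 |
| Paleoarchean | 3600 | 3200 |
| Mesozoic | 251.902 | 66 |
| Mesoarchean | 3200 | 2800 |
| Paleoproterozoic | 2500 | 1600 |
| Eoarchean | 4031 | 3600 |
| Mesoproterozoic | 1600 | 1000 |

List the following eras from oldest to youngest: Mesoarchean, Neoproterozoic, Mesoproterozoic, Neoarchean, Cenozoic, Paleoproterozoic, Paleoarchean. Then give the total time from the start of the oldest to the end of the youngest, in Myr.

From the excerpt: Mesoarchean 3200–2800; Neoproterozoic 1000–538.8; Mesoproterozoic 1600–1000; Neoarchean 2800–2500; Cenozoic 66–0; Paleoproterozoic 2500–1600; Paleoarchean 3600–3200 (Ma).
Larger Ma is earlier, so the oldest is Paleoarchean and the youngest is Cenozoic; oldest to youngest: Paleoarchean, Mesoarchean, Neoarchean, Paleoproterozoic, Mesoproterozoic, Neoproterozoic, Cenozoic.
Oldest start 3600 minus youngest end 0 gives 3600 Myr overall.

Paleoarchean → Mesoarchean → Neoarchean → Paleoproterozoic → Mesoproterozoic → Neoproterozoic → Cenozoic; total span 3600 Myr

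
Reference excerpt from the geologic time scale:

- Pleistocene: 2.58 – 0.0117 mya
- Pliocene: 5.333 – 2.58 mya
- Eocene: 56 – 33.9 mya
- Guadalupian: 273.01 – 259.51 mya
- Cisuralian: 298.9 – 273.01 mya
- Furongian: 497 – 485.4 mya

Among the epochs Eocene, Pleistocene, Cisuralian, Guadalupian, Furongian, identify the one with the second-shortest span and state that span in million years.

Start − end for each: Eocene 56 − 33.9 = 22.1; Pleistocene 2.58 − 0.0117 = 2.5683; Cisuralian 298.9 − 273.01 = 25.89; Guadalupian 273.01 − 259.51 = 13.5; Furongian 497 − 485.4 = 11.6.
Ranking these from shortest: Pleistocene < Furongian < Guadalupian < Eocene < Cisuralian.
Position 2 in that ranking is Furongian, which lasted 11.6 Myr.

Furongian, 11.6 million years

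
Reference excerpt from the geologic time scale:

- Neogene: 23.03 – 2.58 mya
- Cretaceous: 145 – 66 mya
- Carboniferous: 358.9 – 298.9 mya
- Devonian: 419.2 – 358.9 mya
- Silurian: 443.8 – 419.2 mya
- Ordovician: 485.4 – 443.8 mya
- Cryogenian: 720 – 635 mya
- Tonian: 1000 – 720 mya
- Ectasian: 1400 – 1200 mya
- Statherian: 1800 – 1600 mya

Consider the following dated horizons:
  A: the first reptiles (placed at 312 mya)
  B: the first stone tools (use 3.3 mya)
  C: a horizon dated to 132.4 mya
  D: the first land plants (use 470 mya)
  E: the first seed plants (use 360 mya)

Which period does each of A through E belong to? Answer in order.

A — Carboniferous; B — Neogene; C — Cretaceous; D — Ordovician; E — Devonian

A: 312 Ma lies in 358.9–298.9 Ma, so Carboniferous.
B: 3.3 Ma lies in 23.03–2.58 Ma, so Neogene.
C: 132.4 Ma lies in 145–66 Ma, so Cretaceous.
D: 470 Ma lies in 485.4–443.8 Ma, so Ordovician.
E: 360 Ma lies in 419.2–358.9 Ma, so Devonian.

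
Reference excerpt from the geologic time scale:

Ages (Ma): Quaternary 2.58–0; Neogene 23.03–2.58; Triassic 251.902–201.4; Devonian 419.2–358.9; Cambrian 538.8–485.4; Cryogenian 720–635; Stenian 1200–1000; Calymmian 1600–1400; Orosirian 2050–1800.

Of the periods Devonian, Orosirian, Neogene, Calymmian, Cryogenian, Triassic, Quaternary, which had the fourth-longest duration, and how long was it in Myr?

Devonian, 60.3 million years

Durations: Devonian 60.3; Orosirian 250; Neogene 20.45; Calymmian 200; Cryogenian 85; Triassic 50.502; Quaternary 2.58 Myr.
Sorted longest-first: Orosirian (250), Calymmian (200), Cryogenian (85), Devonian (60.3), Triassic (50.502), Neogene (20.45), Quaternary (2.58).
The fourth longest is Devonian at 60.3 Myr.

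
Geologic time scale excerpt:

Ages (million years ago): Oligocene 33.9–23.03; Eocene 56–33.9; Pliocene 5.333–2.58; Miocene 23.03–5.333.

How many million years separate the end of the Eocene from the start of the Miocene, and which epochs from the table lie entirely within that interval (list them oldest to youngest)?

End of Eocene = 33.9 Ma; start of Miocene = 23.03 Ma.
Gap = 33.9 − 23.03 = 10.87 Myr.
Epochs wholly inside 33.9–23.03 Ma: Oligocene (33.9–23.03).

10.87 million years; Oligocene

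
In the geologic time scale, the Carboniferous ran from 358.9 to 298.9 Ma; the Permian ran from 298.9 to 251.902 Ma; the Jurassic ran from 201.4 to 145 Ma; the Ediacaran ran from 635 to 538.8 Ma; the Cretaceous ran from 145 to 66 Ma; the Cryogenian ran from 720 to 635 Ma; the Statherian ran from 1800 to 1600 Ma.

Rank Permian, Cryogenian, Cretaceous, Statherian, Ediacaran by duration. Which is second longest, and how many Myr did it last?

Durations: Permian 46.998; Cryogenian 85; Cretaceous 79; Statherian 200; Ediacaran 96.2 Myr.
Sorted longest-first: Statherian (200), Ediacaran (96.2), Cryogenian (85), Cretaceous (79), Permian (46.998).
The second longest is Ediacaran at 96.2 Myr.

Ediacaran, 96.2 million years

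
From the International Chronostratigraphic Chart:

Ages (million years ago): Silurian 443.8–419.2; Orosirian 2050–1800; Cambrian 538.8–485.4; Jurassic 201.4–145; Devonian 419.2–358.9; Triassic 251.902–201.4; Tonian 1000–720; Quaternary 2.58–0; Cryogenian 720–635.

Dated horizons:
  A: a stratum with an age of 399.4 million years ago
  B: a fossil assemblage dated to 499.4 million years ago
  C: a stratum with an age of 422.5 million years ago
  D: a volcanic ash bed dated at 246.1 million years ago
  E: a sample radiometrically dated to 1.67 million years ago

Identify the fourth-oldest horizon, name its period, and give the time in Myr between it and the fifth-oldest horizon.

D, in the Triassic; 244.43 million years to E

Sorted oldest-first by Ma: B (499.4), C (422.5), A (399.4), D (246.1), E (1.67).
The fourth oldest is D at 246.1 Ma, which lies in 251.902–201.4 Ma: the Triassic.
The fifth oldest is E at 1.67 Ma; separation = |246.1 − 1.67| = 244.43 Myr.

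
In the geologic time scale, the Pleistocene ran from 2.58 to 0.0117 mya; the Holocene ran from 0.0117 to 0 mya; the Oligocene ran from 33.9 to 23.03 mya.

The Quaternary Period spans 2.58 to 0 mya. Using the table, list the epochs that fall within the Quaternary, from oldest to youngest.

Epochs with both bounds inside 2.58–0 Ma: Pleistocene (2.58–0.0117), Holocene (0.0117–0).

Pleistocene, Holocene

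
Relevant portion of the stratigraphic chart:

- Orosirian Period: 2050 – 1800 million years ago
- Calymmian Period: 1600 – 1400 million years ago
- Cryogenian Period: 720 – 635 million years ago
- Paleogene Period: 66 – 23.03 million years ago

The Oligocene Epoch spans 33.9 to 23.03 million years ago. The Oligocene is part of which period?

Paleogene

The Oligocene (33.9–23.03 Ma) lies entirely within 66–23.03 Ma, the Paleogene Period.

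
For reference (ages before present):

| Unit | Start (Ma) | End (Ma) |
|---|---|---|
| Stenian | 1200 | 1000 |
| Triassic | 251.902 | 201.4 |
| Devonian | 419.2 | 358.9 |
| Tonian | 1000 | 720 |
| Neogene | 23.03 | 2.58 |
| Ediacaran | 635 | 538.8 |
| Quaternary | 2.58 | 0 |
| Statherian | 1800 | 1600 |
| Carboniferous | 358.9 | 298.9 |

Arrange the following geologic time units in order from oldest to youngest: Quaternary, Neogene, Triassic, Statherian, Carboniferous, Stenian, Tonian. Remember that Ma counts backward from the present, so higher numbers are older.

The oldest of these is Statherian (starts 1800 Ma) and the youngest is Quaternary (ends 0 Ma).
In between, by decreasing start age: Stenian (1200), Tonian (1000), Carboniferous (358.9), Triassic (251.902), Neogene (23.03).

Statherian, then Stenian, then Tonian, then Carboniferous, then Triassic, then Neogene, then Quaternary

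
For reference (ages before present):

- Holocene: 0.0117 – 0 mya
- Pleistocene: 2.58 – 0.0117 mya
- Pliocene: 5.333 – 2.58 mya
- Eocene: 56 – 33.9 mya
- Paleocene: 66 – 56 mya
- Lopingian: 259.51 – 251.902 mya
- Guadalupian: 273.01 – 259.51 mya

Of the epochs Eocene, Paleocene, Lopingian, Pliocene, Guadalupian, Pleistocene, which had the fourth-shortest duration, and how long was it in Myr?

Paleocene, 10 million years

Start − end for each: Eocene 56 − 33.9 = 22.1; Paleocene 66 − 56 = 10; Lopingian 259.51 − 251.902 = 7.608; Pliocene 5.333 − 2.58 = 2.753; Guadalupian 273.01 − 259.51 = 13.5; Pleistocene 2.58 − 0.0117 = 2.5683.
Ranking these from shortest: Pleistocene < Pliocene < Lopingian < Paleocene < Guadalupian < Eocene.
Position 4 in that ranking is Paleocene, which lasted 10 Myr.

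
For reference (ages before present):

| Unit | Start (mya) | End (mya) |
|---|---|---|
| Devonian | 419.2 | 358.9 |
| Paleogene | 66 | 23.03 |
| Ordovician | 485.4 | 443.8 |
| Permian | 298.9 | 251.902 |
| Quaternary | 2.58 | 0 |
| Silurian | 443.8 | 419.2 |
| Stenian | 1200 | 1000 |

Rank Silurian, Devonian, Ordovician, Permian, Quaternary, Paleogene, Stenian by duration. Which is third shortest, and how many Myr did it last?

Ordovician, 41.6 million years

Durations: Silurian 24.6; Devonian 60.3; Ordovician 41.6; Permian 46.998; Quaternary 2.58; Paleogene 42.97; Stenian 200 Myr.
Sorted shortest-first: Quaternary (2.58), Silurian (24.6), Ordovician (41.6), Paleogene (42.97), Permian (46.998), Devonian (60.3), Stenian (200).
The third shortest is Ordovician at 41.6 Myr.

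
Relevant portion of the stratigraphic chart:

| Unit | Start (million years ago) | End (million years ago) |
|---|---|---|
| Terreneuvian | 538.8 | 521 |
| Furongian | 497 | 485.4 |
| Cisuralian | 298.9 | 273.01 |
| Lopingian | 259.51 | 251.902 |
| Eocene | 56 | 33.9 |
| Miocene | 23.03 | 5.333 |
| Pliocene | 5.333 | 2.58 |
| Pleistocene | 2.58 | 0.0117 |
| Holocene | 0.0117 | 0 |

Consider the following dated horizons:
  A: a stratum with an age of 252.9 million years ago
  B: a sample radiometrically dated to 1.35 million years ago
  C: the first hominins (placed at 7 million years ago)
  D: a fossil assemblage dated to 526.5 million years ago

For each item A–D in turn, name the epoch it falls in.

A — Lopingian; B — Pleistocene; C — Miocene; D — Terreneuvian

Match each age against the start–end ranges in the excerpt: A = 252.9 Ma → Lopingian (259.51–251.902); B = 1.35 Ma → Pleistocene (2.58–0.0117); C = 7 Ma → Miocene (23.03–5.333); D = 526.5 Ma → Terreneuvian (538.8–521).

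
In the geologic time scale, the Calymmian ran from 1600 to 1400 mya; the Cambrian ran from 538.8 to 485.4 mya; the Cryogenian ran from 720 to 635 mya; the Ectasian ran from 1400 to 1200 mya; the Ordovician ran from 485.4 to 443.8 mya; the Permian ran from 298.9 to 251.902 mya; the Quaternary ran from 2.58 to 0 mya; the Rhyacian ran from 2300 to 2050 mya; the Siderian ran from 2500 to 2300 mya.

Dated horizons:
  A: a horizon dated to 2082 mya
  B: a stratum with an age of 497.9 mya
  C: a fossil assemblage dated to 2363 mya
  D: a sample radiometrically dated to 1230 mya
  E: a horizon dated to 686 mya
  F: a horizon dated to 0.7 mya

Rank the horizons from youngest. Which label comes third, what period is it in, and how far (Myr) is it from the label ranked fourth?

E, in the Cryogenian; 544 million years to D

Sorted youngest-first by Ma: F (0.7), B (497.9), E (686), D (1230), A (2082), C (2363).
The third youngest is E at 686 Ma, which lies in 720–635 Ma: the Cryogenian.
The fourth youngest is D at 1230 Ma; separation = |686 − 1230| = 544 Myr.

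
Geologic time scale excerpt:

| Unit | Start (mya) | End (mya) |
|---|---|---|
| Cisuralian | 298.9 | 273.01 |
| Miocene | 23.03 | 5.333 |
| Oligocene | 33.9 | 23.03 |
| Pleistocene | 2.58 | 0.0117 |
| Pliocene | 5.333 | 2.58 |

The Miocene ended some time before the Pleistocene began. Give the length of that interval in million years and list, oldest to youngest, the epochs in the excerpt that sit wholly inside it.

End of Miocene = 5.333 Ma; start of Pleistocene = 2.58 Ma.
Gap = 5.333 − 2.58 = 2.753 Myr.
Epochs wholly inside 5.333–2.58 Ma: Pliocene (5.333–2.58).

2.753 million years; Pliocene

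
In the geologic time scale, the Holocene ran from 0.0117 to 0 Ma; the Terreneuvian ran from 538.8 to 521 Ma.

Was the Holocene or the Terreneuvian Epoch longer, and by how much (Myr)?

Holocene: 0.0117 − 0 = 0.0117 Myr.
Terreneuvian: 538.8 − 521 = 17.8 Myr.
Difference: 17.8 − 0.0117 = 17.7883 Myr, so the Terreneuvian was longer.

Terreneuvian, by 17.7883 million years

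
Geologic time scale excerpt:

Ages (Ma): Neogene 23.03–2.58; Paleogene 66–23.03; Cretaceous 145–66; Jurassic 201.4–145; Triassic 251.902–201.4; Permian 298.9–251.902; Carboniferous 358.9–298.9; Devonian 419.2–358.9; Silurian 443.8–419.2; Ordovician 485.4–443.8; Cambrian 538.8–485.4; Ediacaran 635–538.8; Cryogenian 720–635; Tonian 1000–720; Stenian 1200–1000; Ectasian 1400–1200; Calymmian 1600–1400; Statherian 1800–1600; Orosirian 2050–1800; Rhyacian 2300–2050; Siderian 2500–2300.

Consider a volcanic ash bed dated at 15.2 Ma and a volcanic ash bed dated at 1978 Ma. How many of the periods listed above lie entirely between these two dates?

The older date is 1978 Ma and the younger is 15.2 Ma.
Periods with start < 1978 and end > 15.2 Ma: Statherian (1800–1600), Calymmian (1600–1400), Ectasian (1400–1200), Stenian (1200–1000), Tonian (1000–720), Cryogenian (720–635), Ediacaran (635–538.8), Cambrian (538.8–485.4), Ordovician (485.4–443.8), Silurian (443.8–419.2), Devonian (419.2–358.9), Carboniferous (358.9–298.9), Permian (298.9–251.902), Triassic (251.902–201.4), Jurassic (201.4–145), Cretaceous (145–66), Paleogene (66–23.03).
That is 17 complete periods.

17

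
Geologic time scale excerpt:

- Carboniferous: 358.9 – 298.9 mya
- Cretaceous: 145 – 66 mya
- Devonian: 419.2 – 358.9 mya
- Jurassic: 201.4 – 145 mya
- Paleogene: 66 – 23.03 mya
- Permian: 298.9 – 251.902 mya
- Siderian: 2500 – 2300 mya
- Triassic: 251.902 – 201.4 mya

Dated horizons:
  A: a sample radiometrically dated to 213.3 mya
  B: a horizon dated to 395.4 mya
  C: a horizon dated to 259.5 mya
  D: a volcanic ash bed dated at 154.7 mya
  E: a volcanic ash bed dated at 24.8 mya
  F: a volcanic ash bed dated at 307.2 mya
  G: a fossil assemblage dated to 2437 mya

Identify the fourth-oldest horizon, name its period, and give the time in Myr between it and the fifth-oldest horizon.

C, in the Permian; 46.2 million years to A

Sorted oldest-first by Ma: G (2437), B (395.4), F (307.2), C (259.5), A (213.3), D (154.7), E (24.8).
The fourth oldest is C at 259.5 Ma, which lies in 298.9–251.902 Ma: the Permian.
The fifth oldest is A at 213.3 Ma; separation = |259.5 − 213.3| = 46.2 Myr.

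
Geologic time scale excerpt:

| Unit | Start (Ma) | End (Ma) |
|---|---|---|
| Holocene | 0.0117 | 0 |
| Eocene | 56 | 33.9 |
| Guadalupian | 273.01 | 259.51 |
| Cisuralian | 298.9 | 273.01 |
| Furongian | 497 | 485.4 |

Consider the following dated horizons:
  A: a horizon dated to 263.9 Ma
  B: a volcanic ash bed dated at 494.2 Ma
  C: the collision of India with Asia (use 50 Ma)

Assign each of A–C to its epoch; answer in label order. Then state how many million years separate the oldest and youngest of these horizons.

A — Guadalupian; B — Furongian; C — Eocene; span 444.2 million years

A: 263.9 Ma lies in 273.01–259.51 Ma, so Guadalupian.
B: 494.2 Ma lies in 497–485.4 Ma, so Furongian.
C: 50 Ma lies in 56–33.9 Ma, so Eocene.
Oldest = 494.2 Ma, youngest = 50 Ma → span 444.2 Myr.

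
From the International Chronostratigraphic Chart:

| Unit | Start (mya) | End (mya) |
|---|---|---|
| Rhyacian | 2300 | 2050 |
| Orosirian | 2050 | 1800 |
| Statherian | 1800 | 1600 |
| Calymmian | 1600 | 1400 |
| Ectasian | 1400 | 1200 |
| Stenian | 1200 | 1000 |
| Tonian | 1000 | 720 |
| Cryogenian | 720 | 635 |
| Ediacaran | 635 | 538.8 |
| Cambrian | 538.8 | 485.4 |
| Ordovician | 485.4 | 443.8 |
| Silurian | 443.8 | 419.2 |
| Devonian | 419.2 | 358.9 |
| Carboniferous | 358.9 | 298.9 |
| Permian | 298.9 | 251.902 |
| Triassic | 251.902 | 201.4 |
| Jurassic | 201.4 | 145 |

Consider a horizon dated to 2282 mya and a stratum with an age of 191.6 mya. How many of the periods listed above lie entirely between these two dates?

15

The older date is 2282 Ma and the younger is 191.6 Ma.
Periods with start < 2282 and end > 191.6 Ma: Orosirian (2050–1800), Statherian (1800–1600), Calymmian (1600–1400), Ectasian (1400–1200), Stenian (1200–1000), Tonian (1000–720), Cryogenian (720–635), Ediacaran (635–538.8), Cambrian (538.8–485.4), Ordovician (485.4–443.8), Silurian (443.8–419.2), Devonian (419.2–358.9), Carboniferous (358.9–298.9), Permian (298.9–251.902), Triassic (251.902–201.4).
That is 15 complete periods.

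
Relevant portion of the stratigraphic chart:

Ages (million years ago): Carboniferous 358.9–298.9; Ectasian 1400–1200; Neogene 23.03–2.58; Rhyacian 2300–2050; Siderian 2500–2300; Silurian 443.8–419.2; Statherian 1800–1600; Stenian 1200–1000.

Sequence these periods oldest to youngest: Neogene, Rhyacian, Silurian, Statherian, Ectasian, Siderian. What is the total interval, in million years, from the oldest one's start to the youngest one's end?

Siderian → Rhyacian → Statherian → Ectasian → Silurian → Neogene; total span 2497.42 Myr

Start ages (Ma): Siderian 2500, Rhyacian 2300, Statherian 1800, Ectasian 1400, Silurian 443.8, Neogene 23.03.
Ordered oldest to youngest: Siderian, Rhyacian, Statherian, Ectasian, Silurian, Neogene.
Span = 2500 − 2.58 = 2497.42 Myr.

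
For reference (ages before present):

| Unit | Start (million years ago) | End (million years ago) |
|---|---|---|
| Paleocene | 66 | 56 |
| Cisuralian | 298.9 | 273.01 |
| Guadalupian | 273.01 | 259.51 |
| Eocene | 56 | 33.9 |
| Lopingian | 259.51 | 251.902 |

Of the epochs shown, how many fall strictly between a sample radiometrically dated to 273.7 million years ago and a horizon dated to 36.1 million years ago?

The older date is 273.7 Ma and the younger is 36.1 Ma.
Epochs with start < 273.7 and end > 36.1 Ma: Guadalupian (273.01–259.51), Lopingian (259.51–251.902), Paleocene (66–56).
That is 3 complete epochs.

3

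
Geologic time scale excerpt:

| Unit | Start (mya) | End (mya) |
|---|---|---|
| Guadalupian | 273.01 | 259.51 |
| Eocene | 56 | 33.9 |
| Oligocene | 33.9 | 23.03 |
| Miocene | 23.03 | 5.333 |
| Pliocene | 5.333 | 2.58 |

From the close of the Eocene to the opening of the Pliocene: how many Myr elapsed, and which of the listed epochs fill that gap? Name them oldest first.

28.567 million years; Oligocene, Miocene

The Eocene closes at 33.9 Ma and the Pliocene opens at 5.333 Ma, so the interval is 33.9 − 5.333 = 28.567 Myr.
An epoch fits inside if it starts at or after 33.9 Ma and ends at or before 5.333 Ma; oldest first that gives Oligocene, Miocene.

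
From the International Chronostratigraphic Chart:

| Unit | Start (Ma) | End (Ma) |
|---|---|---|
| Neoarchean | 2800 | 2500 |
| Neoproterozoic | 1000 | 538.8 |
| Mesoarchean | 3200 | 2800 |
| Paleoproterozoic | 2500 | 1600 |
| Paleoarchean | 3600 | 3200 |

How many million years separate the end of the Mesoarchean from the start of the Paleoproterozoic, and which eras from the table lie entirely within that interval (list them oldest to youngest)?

300 million years; Neoarchean

The Mesoarchean closes at 2800 Ma and the Paleoproterozoic opens at 2500 Ma, so the interval is 2800 − 2500 = 300 Myr.
An era fits inside if it starts at or after 2800 Ma and ends at or before 2500 Ma; oldest first that gives Neoarchean.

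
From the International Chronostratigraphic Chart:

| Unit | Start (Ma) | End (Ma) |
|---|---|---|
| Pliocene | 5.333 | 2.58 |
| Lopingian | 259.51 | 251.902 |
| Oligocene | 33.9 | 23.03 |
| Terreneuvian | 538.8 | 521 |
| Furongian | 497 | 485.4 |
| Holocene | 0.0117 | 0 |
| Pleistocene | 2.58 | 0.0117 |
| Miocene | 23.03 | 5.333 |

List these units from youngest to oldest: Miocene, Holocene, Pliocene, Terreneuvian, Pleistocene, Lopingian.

Holocene, then Pleistocene, then Pliocene, then Miocene, then Lopingian, then Terreneuvian

Read off each span (Ma): Miocene 23.03–5.333; Holocene 0.0117–0; Pliocene 5.333–2.58; Terreneuvian 538.8–521; Pleistocene 2.58–0.0117; Lopingian 259.51–251.902.
Larger Ma is older, so oldest→youngest is Terreneuvian, Lopingian, Miocene, Pliocene, Pleistocene, Holocene; reverse it for youngest→oldest.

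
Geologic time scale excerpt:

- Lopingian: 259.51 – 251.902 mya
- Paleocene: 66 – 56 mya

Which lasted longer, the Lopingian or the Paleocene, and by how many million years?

Paleocene, by 2.392 million years

Lopingian: 259.51 − 251.902 = 7.608 Myr.
Paleocene: 66 − 56 = 10 Myr.
Difference: 10 − 7.608 = 2.392 Myr, so the Paleocene was longer.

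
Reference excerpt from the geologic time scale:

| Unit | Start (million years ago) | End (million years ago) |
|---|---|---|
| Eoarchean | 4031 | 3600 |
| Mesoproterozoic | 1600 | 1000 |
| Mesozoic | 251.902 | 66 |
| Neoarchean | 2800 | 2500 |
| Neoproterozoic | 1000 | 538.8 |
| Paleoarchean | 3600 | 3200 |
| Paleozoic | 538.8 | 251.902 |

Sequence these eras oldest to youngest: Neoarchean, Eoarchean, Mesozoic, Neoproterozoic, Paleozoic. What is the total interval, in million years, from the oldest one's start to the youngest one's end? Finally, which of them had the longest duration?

Eoarchean, Neoarchean, Neoproterozoic, Paleozoic, Mesozoic; total span 3965 Myr; longest is Neoproterozoic

From the excerpt: Neoarchean 2800–2500; Eoarchean 4031–3600; Mesozoic 251.902–66; Neoproterozoic 1000–538.8; Paleozoic 538.8–251.902 (Ma).
Larger Ma is earlier, so the oldest is Eoarchean and the youngest is Mesozoic; oldest to youngest: Eoarchean, Neoarchean, Neoproterozoic, Paleozoic, Mesozoic.
Oldest start 4031 minus youngest end 66 gives 3965 Myr overall.
Individual lengths (start − end): Neoarchean 300; Neoproterozoic 461.2; Paleozoic 286.898; Eoarchean 431; Mesozoic 185.902. The largest is Neoproterozoic at 461.2 Myr.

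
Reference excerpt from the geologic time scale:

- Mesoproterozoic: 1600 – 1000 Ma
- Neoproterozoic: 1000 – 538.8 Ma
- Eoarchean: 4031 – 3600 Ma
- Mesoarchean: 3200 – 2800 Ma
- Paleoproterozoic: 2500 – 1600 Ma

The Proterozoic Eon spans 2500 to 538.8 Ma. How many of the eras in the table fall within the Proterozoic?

3

Eras inside 2500–538.8 Ma: Paleoproterozoic, Mesoproterozoic, Neoproterozoic — 3 in total.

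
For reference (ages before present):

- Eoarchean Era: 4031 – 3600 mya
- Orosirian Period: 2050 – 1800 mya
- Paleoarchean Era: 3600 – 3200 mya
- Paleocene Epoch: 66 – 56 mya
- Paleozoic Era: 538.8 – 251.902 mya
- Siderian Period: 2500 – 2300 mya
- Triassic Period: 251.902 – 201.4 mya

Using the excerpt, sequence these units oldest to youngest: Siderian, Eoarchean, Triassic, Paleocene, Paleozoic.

Eoarchean, then Siderian, then Paleozoic, then Triassic, then Paleocene

Sorting by start age (descending Ma, since larger Ma = older): Eoarchean start 4031, Siderian start 2500, Paleozoic start 538.8, Triassic start 251.902, Paleocene start 66.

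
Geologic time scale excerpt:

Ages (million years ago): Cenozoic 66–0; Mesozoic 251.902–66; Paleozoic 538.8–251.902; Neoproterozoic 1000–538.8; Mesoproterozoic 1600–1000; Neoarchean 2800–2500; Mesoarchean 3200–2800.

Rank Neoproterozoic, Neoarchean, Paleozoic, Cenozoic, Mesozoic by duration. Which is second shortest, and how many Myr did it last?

Mesozoic, 185.902 million years

Durations: Neoproterozoic 461.2; Neoarchean 300; Paleozoic 286.898; Cenozoic 66; Mesozoic 185.902 Myr.
Sorted shortest-first: Cenozoic (66), Mesozoic (185.902), Paleozoic (286.898), Neoarchean (300), Neoproterozoic (461.2).
The second shortest is Mesozoic at 185.902 Myr.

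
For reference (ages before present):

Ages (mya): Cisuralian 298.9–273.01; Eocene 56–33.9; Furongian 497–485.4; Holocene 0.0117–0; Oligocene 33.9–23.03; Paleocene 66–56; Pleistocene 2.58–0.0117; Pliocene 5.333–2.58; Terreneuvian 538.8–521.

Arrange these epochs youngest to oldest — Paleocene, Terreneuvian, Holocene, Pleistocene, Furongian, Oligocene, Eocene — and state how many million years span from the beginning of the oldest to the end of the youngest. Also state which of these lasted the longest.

Holocene, Pleistocene, Oligocene, Eocene, Paleocene, Furongian, Terreneuvian; total span 538.8 Myr; longest is Eocene

From the excerpt: Paleocene 66–56; Terreneuvian 538.8–521; Holocene 0.0117–0; Pleistocene 2.58–0.0117; Furongian 497–485.4; Oligocene 33.9–23.03; Eocene 56–33.9 (Ma).
Larger Ma is earlier, so the oldest is Terreneuvian and the youngest is Holocene; youngest to oldest: Holocene, Pleistocene, Oligocene, Eocene, Paleocene, Furongian, Terreneuvian.
Oldest start 538.8 minus youngest end 0 gives 538.8 Myr overall.
Individual lengths (start − end): Eocene 22.1; Furongian 11.6; Holocene 0.0117; Terreneuvian 17.8; Oligocene 10.87; Paleocene 10; Pleistocene 2.5683. The largest is Eocene at 22.1 Myr.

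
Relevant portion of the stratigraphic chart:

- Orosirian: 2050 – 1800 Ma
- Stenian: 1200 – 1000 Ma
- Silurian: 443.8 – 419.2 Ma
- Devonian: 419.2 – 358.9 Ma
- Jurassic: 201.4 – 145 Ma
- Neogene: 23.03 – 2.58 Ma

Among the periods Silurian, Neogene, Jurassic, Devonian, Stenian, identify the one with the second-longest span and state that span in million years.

Devonian, 60.3 million years

Start − end for each: Silurian 443.8 − 419.2 = 24.6; Neogene 23.03 − 2.58 = 20.45; Jurassic 201.4 − 145 = 56.4; Devonian 419.2 − 358.9 = 60.3; Stenian 1200 − 1000 = 200.
Ranking these from longest: Stenian > Devonian > Jurassic > Silurian > Neogene.
Position 2 in that ranking is Devonian, which lasted 60.3 Myr.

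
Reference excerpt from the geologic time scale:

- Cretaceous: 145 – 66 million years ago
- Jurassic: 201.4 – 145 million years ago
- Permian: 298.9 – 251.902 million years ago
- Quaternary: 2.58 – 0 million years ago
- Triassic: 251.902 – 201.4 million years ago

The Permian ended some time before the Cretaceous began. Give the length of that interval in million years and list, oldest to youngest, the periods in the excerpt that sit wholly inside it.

106.902 million years; Triassic, Jurassic

The Permian closes at 251.902 Ma and the Cretaceous opens at 145 Ma, so the interval is 251.902 − 145 = 106.902 Myr.
A period fits inside if it starts at or after 251.902 Ma and ends at or before 145 Ma; oldest first that gives Triassic, Jurassic.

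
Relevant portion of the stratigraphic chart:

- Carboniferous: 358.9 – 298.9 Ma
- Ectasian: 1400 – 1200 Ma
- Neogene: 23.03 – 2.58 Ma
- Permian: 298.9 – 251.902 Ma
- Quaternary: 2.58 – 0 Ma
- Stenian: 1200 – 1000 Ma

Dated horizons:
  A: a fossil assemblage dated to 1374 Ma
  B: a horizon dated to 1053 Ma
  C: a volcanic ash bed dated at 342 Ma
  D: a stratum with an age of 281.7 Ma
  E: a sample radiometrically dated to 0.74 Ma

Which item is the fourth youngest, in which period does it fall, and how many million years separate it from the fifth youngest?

Sorted youngest-first by Ma: E (0.74), D (281.7), C (342), B (1053), A (1374).
The fourth youngest is B at 1053 Ma, which lies in 1200–1000 Ma: the Stenian.
The fifth youngest is A at 1374 Ma; separation = |1053 − 1374| = 321 Myr.

B, in the Stenian; 321 million years to A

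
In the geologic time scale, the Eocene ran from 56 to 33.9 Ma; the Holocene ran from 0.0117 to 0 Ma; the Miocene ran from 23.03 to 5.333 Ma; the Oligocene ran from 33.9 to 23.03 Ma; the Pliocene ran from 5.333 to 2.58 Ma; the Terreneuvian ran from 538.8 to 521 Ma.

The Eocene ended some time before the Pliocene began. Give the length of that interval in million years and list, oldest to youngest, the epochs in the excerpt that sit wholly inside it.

28.567 million years; Oligocene, Miocene

The Eocene closes at 33.9 Ma and the Pliocene opens at 5.333 Ma, so the interval is 33.9 − 5.333 = 28.567 Myr.
An epoch fits inside if it starts at or after 33.9 Ma and ends at or before 5.333 Ma; oldest first that gives Oligocene, Miocene.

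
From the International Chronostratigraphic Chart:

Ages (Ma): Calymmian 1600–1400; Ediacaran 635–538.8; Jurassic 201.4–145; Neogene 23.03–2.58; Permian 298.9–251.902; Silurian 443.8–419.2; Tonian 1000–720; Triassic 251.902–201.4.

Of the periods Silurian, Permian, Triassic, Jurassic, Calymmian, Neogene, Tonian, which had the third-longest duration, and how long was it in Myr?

Jurassic, 56.4 million years

Start − end for each: Silurian 443.8 − 419.2 = 24.6; Permian 298.9 − 251.902 = 46.998; Triassic 251.902 − 201.4 = 50.502; Jurassic 201.4 − 145 = 56.4; Calymmian 1600 − 1400 = 200; Neogene 23.03 − 2.58 = 20.45; Tonian 1000 − 720 = 280.
Ranking these from longest: Tonian > Calymmian > Jurassic > Triassic > Permian > Silurian > Neogene.
Position 3 in that ranking is Jurassic, which lasted 56.4 Myr.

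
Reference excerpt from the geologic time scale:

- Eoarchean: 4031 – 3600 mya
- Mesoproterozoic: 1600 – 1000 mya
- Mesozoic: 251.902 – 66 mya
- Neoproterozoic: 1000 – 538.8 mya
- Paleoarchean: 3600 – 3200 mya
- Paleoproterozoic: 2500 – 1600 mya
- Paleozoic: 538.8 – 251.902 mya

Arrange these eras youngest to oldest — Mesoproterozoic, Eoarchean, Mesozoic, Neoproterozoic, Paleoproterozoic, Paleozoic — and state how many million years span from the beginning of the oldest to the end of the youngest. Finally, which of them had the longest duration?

From the excerpt: Mesoproterozoic 1600–1000; Eoarchean 4031–3600; Mesozoic 251.902–66; Neoproterozoic 1000–538.8; Paleoproterozoic 2500–1600; Paleozoic 538.8–251.902 (Ma).
Larger Ma is earlier, so the oldest is Eoarchean and the youngest is Mesozoic; youngest to oldest: Mesozoic, Paleozoic, Neoproterozoic, Mesoproterozoic, Paleoproterozoic, Eoarchean.
Oldest start 4031 minus youngest end 66 gives 3965 Myr overall.
Individual lengths (start − end): Paleoproterozoic 900; Eoarchean 431; Mesoproterozoic 600; Mesozoic 185.902; Paleozoic 286.898; Neoproterozoic 461.2. The largest is Paleoproterozoic at 900 Myr.

Mesozoic, Paleozoic, Neoproterozoic, Mesoproterozoic, Paleoproterozoic, Eoarchean; total span 3965 Myr; longest is Paleoproterozoic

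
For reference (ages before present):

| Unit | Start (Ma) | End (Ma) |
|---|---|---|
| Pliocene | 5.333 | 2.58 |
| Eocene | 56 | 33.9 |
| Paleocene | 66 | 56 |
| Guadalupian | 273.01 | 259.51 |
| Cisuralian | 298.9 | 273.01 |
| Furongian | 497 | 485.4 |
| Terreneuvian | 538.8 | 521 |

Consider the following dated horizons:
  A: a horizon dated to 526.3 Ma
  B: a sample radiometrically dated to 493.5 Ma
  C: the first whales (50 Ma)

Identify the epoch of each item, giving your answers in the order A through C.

A: 526.3 Ma lies in 538.8–521 Ma, so Terreneuvian.
B: 493.5 Ma lies in 497–485.4 Ma, so Furongian.
C: 50 Ma lies in 56–33.9 Ma, so Eocene.

A — Terreneuvian; B — Furongian; C — Eocene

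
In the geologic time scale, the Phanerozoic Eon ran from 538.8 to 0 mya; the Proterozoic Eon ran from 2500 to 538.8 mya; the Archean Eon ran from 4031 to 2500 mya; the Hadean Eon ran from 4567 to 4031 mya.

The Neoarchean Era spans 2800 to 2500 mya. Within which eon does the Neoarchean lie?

Archean

The Neoarchean (2800–2500 Ma) lies entirely within 4031–2500 Ma, the Archean Eon.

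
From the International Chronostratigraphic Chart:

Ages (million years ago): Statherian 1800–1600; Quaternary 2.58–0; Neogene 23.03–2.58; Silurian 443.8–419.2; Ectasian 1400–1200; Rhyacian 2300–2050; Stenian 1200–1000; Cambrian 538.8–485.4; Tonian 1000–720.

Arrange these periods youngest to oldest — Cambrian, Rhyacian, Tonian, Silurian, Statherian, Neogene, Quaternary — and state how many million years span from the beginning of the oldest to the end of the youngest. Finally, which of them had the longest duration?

Start ages (Ma): Rhyacian 2300, Statherian 1800, Tonian 1000, Cambrian 538.8, Silurian 443.8, Neogene 23.03, Quaternary 2.58.
Ordered youngest to oldest: Quaternary, Neogene, Silurian, Cambrian, Tonian, Statherian, Rhyacian.
Span = 2300 − 0 = 2300 Myr.
Durations: Quaternary 2.58, Silurian 24.6, Tonian 280, Rhyacian 250, Statherian 200, Cambrian 53.4, Neogene 20.45 → longest is Tonian (280 Myr).

Quaternary, Neogene, Silurian, Cambrian, Tonian, Statherian, Rhyacian; total span 2300 Myr; longest is Tonian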